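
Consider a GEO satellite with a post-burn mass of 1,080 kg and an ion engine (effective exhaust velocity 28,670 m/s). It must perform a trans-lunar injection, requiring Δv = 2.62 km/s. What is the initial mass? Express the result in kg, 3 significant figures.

initial mass ≈ 1180 kg

m₀/m_f = exp(Δv / v_e) = exp(2620 / 28670.0) = exp(0.0914) = 1.0957.
m₀ = m_f × 1.0957 = 1,080 × 1.0957 = 1,183.36 kg.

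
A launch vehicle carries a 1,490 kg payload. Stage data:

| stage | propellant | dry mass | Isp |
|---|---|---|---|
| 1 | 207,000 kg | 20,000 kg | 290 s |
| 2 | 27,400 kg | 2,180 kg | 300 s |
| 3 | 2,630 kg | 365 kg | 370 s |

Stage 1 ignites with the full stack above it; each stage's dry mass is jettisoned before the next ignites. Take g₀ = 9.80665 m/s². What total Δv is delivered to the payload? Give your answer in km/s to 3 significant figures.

Δv ≈ 12.5 km/s

Ignition mass of stage 1 = 207,000+20,000 + 27,400+2,180 + 2,630+365 + 1,490 = 261,065 kg.
Stage 1: m₀ = 261,065 kg, m_f = 261,065 − 207,000 = 54,065 kg; Δv = 290×9.80665×ln(4.829) = 2843.9×1.5746 ≈ 4478 m/s.
Stage 2: m₀ = 34,065 kg, m_f = 34,065 − 27,400 = 6,665 kg; Δv = 300×9.80665×ln(5.111) = 2942.0×1.6314 ≈ 4800 m/s.
Stage 3: m₀ = 4,485 kg, m_f = 4,485 − 2,630 = 1,855 kg; Δv = 370×9.80665×ln(2.418) = 3628.5×0.8829 ≈ 3203 m/s.
Total Δv = 4478 + 4800 + 3203 = 12481 m/s.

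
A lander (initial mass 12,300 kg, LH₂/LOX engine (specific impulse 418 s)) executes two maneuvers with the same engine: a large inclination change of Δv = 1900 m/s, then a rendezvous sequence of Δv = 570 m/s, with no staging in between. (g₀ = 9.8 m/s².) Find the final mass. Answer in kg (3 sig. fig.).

final mass ≈ 6730 kg

v_e = Isp · g₀ = 418 × 9.8 = 4096.4 m/s.
After the first burn: m = 12300 × exp(−1900/4096.4) = 12300 × 0.62888 = 7,735.22 kg.
After the second burn: m = 7,735.22 × exp(−570/4096.4) = 7,735.22 × 0.87010 = 6,730.41 kg.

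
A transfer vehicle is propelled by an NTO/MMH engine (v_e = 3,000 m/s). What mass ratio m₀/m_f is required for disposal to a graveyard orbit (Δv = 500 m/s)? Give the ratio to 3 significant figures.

mass ratio ≈ 1.18

m₀/m_f = exp(Δv / v_e) = exp(500 / 3000.0) = exp(0.1667) = 1.1814.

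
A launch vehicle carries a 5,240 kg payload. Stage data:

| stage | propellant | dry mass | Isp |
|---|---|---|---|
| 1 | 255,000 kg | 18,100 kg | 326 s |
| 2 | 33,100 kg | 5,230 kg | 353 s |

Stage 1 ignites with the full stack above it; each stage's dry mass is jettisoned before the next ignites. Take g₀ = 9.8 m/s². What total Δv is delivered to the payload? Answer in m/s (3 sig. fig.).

Ignition mass of stage 1 = 255,000+18,100 + 33,100+5,230 + 5,240 = 316,670 kg.
Stage 1: m₀ = 316,670 kg, m_f = 316,670 − 255,000 = 61,670 kg; Δv = 326×9.8×ln(5.135) = 3194.8×1.6361 ≈ 5227 m/s.
Stage 2: m₀ = 43,570 kg, m_f = 43,570 − 33,100 = 10,470 kg; Δv = 353×9.8×ln(4.161) = 3459.4×1.4259 ≈ 4933 m/s.
Total Δv = 5227 + 4933 = 10160 m/s.

Δv ≈ 10200 m/s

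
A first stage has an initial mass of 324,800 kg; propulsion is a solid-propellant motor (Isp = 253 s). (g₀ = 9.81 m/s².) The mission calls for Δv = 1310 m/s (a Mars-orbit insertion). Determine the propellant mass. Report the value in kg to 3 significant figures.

v_e = Isp · g₀ = 253 × 9.81 = 2481.9 m/s.
Rocket equation: m₀/m_f = exp(Δv / v_e) = exp(1310 / 2481.9) = exp(0.5278) = 1.6952.
m_f = 324,800 / 1.6952 = 191,600 kg, so propellant = m₀ − m_f = 324,800 − 191,600 = 133,200 kg.

propellant mass ≈ 133000 kg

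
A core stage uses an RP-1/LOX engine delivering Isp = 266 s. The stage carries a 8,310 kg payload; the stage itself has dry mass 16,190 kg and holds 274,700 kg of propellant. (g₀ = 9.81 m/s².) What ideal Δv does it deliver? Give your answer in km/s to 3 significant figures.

Δv ≈ 6.53 km/s

v_e = Isp · g₀ = 266 × 9.81 = 2609.5 m/s.
m₀ = payload + dry + propellant = 8,310 + 16,190 + 274,700 = 299,200 kg.
m_f = payload + dry = 8,310 + 16,190 = 24,500 kg.
Δv = v_e · ln(m₀/m_f) = 2609.5 × ln(12.21) = 2609.5 × 2.5024 ≈ 6530.0 m/s.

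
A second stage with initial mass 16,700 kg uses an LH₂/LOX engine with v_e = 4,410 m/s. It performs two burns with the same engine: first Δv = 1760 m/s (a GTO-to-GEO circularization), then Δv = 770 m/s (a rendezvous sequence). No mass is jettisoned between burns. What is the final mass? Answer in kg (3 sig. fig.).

After the first burn: m = 16700 × exp(−1760/4410.0) = 16700 × 0.67093 = 11,204.5 kg.
After the second burn: m = 11,204.5 × exp(−770/4410.0) = 11,204.5 × 0.83979 = 9,409.43 kg.

final mass ≈ 9410 kg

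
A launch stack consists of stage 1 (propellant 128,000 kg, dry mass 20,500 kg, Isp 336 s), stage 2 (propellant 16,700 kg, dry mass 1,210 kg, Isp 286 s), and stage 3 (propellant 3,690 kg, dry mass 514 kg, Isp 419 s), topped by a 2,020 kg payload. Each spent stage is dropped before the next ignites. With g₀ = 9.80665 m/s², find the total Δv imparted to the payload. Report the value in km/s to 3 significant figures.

Ignition mass of stage 1 = 128,000+20,500 + 16,700+1,210 + 3,690+514 + 2,020 = 172,634 kg.
Stage 1: m₀ = 172,634 kg, m_f = 172,634 − 128,000 = 44,634 kg; Δv = 336×9.80665×ln(3.868) = 3295.0×1.3527 ≈ 4457 m/s.
Stage 2: m₀ = 24,134 kg, m_f = 24,134 − 16,700 = 7,434 kg; Δv = 286×9.80665×ln(3.246) = 2804.7×1.1776 ≈ 3303 m/s.
Stage 3: m₀ = 6,224 kg, m_f = 6,224 − 3,690 = 2,534 kg; Δv = 419×9.80665×ln(2.456) = 4109.0×0.8986 ≈ 3692 m/s.
Total Δv = 4457 + 3303 + 3692 = 11452 m/s.

Δv ≈ 11.5 km/s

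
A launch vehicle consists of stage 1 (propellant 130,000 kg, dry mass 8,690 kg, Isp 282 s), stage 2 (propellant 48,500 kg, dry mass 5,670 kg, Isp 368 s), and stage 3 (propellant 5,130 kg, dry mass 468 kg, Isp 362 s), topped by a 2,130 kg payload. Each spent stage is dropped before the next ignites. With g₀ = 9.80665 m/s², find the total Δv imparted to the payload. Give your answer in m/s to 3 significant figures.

Δv ≈ 12300 m/s

Ignition mass of stage 1 = 130,000+8,690 + 48,500+5,670 + 5,130+468 + 2,130 = 200,588 kg.
Stage 1: m₀ = 200,588 kg, m_f = 200,588 − 130,000 = 70,588 kg; Δv = 282×9.80665×ln(2.842) = 2765.5×1.0444 ≈ 2888 m/s.
Stage 2: m₀ = 61,898 kg, m_f = 61,898 − 48,500 = 13,398 kg; Δv = 368×9.80665×ln(4.62) = 3608.8×1.5304 ≈ 5523 m/s.
Stage 3: m₀ = 7,728 kg, m_f = 7,728 − 5,130 = 2,598 kg; Δv = 362×9.80665×ln(2.975) = 3550.0×1.0901 ≈ 3870 m/s.
Total Δv = 2888 + 5523 + 3870 = 12281 m/s.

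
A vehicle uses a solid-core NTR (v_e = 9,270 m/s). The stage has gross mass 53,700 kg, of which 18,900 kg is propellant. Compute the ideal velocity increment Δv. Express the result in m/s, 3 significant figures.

Δv ≈ 4020 m/s

m_f = m₀ − m_prop = 53,700 − 18,900 = 34,800 kg.
Δv = v_e · ln(m₀/m_f) = 9270.0 × ln(1.543) = 9270.0 × 0.4338 ≈ 4021.3 m/s.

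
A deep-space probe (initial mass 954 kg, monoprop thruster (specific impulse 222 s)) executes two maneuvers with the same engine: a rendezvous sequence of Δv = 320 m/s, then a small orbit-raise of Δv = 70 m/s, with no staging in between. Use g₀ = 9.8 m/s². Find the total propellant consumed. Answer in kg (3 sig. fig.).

total propellant consumed ≈ 157 kg

v_e = Isp · g₀ = 222 × 9.8 = 2175.6 m/s.
After the first burn: m = 954 × exp(−320/2175.6) = 954 × 0.86322 = 823.512 kg.
After the second burn: m = 823.512 × exp(−70/2175.6) = 823.512 × 0.96834 = 797.44 kg.
Total propellant = m₀ − m_final = 954 − 797.44 = 156.56 kg.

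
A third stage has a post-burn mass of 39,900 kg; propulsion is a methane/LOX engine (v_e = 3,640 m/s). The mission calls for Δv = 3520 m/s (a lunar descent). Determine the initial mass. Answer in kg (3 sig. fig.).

initial mass ≈ 105000 kg

m₀/m_f = exp(Δv / v_e) = exp(3520 / 3640.0) = exp(0.9670) = 2.6301.
m₀ = m_f × 2.6301 = 39,900 × 2.6301 = 104,941 kg.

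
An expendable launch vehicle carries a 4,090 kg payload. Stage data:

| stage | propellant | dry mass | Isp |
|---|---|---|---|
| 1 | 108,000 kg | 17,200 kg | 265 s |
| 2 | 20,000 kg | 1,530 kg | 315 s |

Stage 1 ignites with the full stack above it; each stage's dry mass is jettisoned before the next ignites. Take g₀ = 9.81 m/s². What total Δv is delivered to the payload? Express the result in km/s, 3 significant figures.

Δv ≈ 7.96 km/s

Ignition mass of stage 1 = 108,000+17,200 + 20,000+1,530 + 4,090 = 150,820 kg.
Stage 1: m₀ = 150,820 kg, m_f = 150,820 − 108,000 = 42,820 kg; Δv = 265×9.81×ln(3.522) = 2599.7×1.2591 ≈ 3273 m/s.
Stage 2: m₀ = 25,620 kg, m_f = 25,620 − 20,000 = 5,620 kg; Δv = 315×9.81×ln(4.559) = 3090.2×1.5170 ≈ 4688 m/s.
Total Δv = 3273 + 4688 = 7961 m/s.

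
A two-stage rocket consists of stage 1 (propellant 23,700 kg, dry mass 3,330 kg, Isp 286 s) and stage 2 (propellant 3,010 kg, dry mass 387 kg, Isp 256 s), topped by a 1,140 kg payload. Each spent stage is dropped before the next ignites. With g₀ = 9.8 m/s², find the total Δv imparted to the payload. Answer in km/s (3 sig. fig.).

Δv ≈ 6.63 km/s

Ignition mass of stage 1 = 23,700+3,330 + 3,010+387 + 1,140 = 31,567 kg.
Stage 1: m₀ = 31,567 kg, m_f = 31,567 − 23,700 = 7,867 kg; Δv = 286×9.8×ln(4.013) = 2802.8×1.3894 ≈ 3894 m/s.
Stage 2: m₀ = 4,537 kg, m_f = 4,537 − 3,010 = 1,527 kg; Δv = 256×9.8×ln(2.971) = 2508.8×1.0890 ≈ 2732 m/s.
Total Δv = 3894 + 2732 = 6626 m/s.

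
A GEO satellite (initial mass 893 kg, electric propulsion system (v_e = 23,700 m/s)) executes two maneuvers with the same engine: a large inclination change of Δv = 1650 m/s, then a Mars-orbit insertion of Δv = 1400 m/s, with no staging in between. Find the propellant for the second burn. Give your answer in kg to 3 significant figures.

propellant for the second burn ≈ 47.8 kg

After the first burn: m = 893 × exp(−1650/23700.0) = 893 × 0.93275 = 832.946 kg.
After the second burn: m = 832.946 × exp(−1400/23700.0) = 832.946 × 0.94264 = 785.168 kg.
Second-burn propellant = 832.946 − 785.168 = 47.778 kg.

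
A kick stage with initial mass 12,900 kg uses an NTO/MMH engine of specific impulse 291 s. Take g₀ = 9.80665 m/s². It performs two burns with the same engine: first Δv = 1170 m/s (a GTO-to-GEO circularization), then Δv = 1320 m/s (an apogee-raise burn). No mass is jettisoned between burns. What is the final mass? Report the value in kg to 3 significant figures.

v_e = Isp · g₀ = 291 × 9.80665 = 2853.7 m/s.
After the first burn: m = 12900 × exp(−1170/2853.7) = 12900 × 0.66366 = 8,561.21 kg.
After the second burn: m = 8,561.21 × exp(−1320/2853.7) = 8,561.21 × 0.62967 = 5,390.74 kg.

final mass ≈ 5390 kg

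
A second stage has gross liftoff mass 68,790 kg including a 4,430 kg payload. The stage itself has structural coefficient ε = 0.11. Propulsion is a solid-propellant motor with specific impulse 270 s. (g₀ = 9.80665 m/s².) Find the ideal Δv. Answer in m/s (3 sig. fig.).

Stage wet mass = m₀ − payload = 68,790 − 4,430 = 64,360 kg.
Stage dry mass = ε × stage wet mass = 0.11 × 64,360 = 7,079.6 kg.
Burnout mass m_f = stage dry + payload = 7,079.6 + 4,430 = 11,509.6 kg.
v_e = Isp · g₀ = 270 × 9.80665 = 2647.8 m/s.
Using Δv = v_e ln(m₀/m_f): Δv = v_e · ln(68,790/11,509.6) = 2647.8 × ln(5.977) = 2647.8 × 1.7879 ≈ 4734 m/s.

Δv ≈ 4730 m/s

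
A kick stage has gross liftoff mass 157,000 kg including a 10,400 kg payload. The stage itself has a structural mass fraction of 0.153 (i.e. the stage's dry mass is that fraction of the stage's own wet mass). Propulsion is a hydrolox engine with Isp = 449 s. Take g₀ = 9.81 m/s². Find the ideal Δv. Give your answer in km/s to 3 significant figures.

Stage wet mass = m₀ − payload = 157,000 − 10,400 = 146,600 kg.
Stage dry mass = ε × stage wet mass = 0.153 × 146,600 = 22,429.8 kg.
Burnout mass m_f = stage dry + payload = 22,429.8 + 10,400 = 32,829.8 kg.
v_e = Isp · g₀ = 449 × 9.81 = 4404.7 m/s.
From the ideal rocket equation, Δv = v_e · ln(157,000/32,829.8) = 4404.7 × ln(4.782) = 4404.7 × 1.5649 ≈ 6893 m/s.

Δv ≈ 6.89 km/s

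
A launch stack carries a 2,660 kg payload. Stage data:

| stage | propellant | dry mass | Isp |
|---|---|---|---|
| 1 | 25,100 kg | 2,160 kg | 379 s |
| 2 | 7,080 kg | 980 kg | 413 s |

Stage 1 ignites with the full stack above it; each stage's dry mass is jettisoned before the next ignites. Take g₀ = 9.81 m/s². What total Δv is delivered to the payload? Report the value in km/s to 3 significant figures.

Ignition mass of stage 1 = 25,100+2,160 + 7,080+980 + 2,660 = 37,980 kg.
Stage 1: m₀ = 37,980 kg, m_f = 37,980 − 25,100 = 12,880 kg; Δv = 379×9.81×ln(2.949) = 3718.0×1.0814 ≈ 4021 m/s.
Stage 2: m₀ = 10,720 kg, m_f = 10,720 − 7,080 = 3,640 kg; Δv = 413×9.81×ln(2.945) = 4051.5×1.0801 ≈ 4376 m/s.
Total Δv = 4021 + 4376 = 8397 m/s.

Δv ≈ 8.40 km/s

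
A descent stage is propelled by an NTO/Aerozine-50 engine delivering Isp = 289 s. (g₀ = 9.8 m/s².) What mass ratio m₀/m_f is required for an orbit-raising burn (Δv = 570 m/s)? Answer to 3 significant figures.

mass ratio ≈ 1.22

v_e = Isp · g₀ = 289 × 9.8 = 2832.2 m/s.
m₀/m_f = exp(Δv / v_e) = exp(570 / 2832.2) = exp(0.2013) = 1.2229.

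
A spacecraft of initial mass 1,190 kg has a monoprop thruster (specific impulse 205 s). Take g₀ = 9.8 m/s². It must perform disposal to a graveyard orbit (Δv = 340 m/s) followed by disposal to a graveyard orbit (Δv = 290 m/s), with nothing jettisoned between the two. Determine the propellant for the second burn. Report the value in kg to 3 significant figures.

v_e = Isp · g₀ = 205 × 9.8 = 2009.0 m/s.
After the first burn: m = 1190 × exp(−340/2009.0) = 1190 × 0.84431 = 1,004.73 kg.
After the second burn: m = 1,004.73 × exp(−290/2009.0) = 1,004.73 × 0.86558 = 869.674 kg.
Second-burn propellant = 1,004.73 − 869.674 = 135.056 kg.

propellant for the second burn ≈ 135 kg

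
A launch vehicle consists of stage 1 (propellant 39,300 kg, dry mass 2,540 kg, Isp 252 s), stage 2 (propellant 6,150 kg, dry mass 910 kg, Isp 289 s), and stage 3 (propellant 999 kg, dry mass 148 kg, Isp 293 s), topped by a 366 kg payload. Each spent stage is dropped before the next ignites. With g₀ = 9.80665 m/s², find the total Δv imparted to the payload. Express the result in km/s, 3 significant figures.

Ignition mass of stage 1 = 39,300+2,540 + 6,150+910 + 999+148 + 366 = 50,413 kg.
Stage 1: m₀ = 50,413 kg, m_f = 50,413 − 39,300 = 11,113 kg; Δv = 252×9.80665×ln(4.536) = 2471.3×1.5121 ≈ 3737 m/s.
Stage 2: m₀ = 8,573 kg, m_f = 8,573 − 6,150 = 2,423 kg; Δv = 289×9.80665×ln(3.538) = 2834.1×1.2636 ≈ 3581 m/s.
Stage 3: m₀ = 1,513 kg, m_f = 1,513 − 999 = 514 kg; Δv = 293×9.80665×ln(2.944) = 2873.3×1.0796 ≈ 3102 m/s.
Total Δv = 3737 + 3581 + 3102 = 10420 m/s.

Δv ≈ 10.4 km/s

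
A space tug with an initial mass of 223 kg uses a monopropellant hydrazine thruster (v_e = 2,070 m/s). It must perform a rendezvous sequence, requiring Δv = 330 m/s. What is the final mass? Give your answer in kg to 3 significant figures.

final mass ≈ 190 kg

m₀/m_f = exp(Δv / v_e) = exp(330 / 2070.0) = exp(0.1594) = 1.1728.
m_f = m₀ / 1.1728 = 223 / 1.1728 = 190.143 kg.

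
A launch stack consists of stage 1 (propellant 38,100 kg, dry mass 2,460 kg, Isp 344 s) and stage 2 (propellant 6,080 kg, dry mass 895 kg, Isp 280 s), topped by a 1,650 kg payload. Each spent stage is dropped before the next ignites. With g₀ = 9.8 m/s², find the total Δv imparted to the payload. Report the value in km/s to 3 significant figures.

Ignition mass of stage 1 = 38,100+2,460 + 6,080+895 + 1,650 = 49,185 kg.
Stage 1: m₀ = 49,185 kg, m_f = 49,185 − 38,100 = 11,085 kg; Δv = 344×9.8×ln(4.437) = 3371.2×1.4900 ≈ 5023 m/s.
Stage 2: m₀ = 8,625 kg, m_f = 8,625 − 6,080 = 2,545 kg; Δv = 280×9.8×ln(3.389) = 2744.0×1.2205 ≈ 3349 m/s.
Total Δv = 5023 + 3349 = 8372 m/s.

Δv ≈ 8.37 km/s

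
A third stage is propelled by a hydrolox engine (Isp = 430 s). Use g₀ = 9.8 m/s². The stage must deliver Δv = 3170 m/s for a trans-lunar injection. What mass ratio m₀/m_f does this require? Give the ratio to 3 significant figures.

mass ratio ≈ 2.12

v_e = Isp · g₀ = 430 × 9.8 = 4214.0 m/s.
By the Tsiolkovsky rocket equation, m₀/m_f = exp(Δv / v_e) = exp(3170 / 4214.0) = exp(0.7523) = 2.1218.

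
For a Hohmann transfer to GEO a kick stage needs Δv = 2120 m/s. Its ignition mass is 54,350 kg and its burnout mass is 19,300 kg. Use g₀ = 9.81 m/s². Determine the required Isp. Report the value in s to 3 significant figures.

ln(m₀/m_f) = ln(54350/19300) = ln(2.816) = 1.0353.
From the ideal rocket equation, v_e = Δv / ln(m₀/m_f) = 2120 / 1.0353 = 2047.6 m/s.
Isp = v_e / g₀ = 2047.6 / 9.81 = 208.7 s.

Isp ≈ 209 s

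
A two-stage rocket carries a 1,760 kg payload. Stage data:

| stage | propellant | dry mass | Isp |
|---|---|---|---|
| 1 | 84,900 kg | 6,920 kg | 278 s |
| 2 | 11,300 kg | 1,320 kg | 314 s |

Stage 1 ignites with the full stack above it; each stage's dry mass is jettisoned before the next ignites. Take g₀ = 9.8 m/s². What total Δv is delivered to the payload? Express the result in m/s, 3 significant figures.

Ignition mass of stage 1 = 84,900+6,920 + 11,300+1,320 + 1,760 = 106,200 kg.
Stage 1: m₀ = 106,200 kg, m_f = 106,200 − 84,900 = 21,300 kg; Δv = 278×9.8×ln(4.986) = 2724.4×1.6066 ≈ 4377 m/s.
Stage 2: m₀ = 14,380 kg, m_f = 14,380 − 11,300 = 3,080 kg; Δv = 314×9.8×ln(4.669) = 3077.2×1.5409 ≈ 4742 m/s.
Total Δv = 4377 + 4742 = 9119 m/s.

Δv ≈ 9120 m/s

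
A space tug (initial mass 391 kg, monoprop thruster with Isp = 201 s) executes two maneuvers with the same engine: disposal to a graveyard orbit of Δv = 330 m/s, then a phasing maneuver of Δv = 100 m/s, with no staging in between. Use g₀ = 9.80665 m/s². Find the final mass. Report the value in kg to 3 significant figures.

v_e = Isp · g₀ = 201 × 9.80665 = 1971.1 m/s.
After the first burn: m = 391 × exp(−330/1971.1) = 391 × 0.84585 = 330.727 kg.
After the second burn: m = 330.727 × exp(−100/1971.1) = 330.727 × 0.95053 = 314.366 kg.

final mass ≈ 314 kg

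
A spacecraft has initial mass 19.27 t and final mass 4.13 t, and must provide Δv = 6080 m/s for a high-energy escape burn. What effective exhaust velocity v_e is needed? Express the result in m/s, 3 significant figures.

v_e ≈ 3950 m/s

ln(m₀/m_f) = ln(19270/4130) = ln(4.666) = 1.5403.
Using Δv = v_e ln(m₀/m_f): v_e = Δv / ln(m₀/m_f) = 6080 / 1.5403 = 3947.4 m/s.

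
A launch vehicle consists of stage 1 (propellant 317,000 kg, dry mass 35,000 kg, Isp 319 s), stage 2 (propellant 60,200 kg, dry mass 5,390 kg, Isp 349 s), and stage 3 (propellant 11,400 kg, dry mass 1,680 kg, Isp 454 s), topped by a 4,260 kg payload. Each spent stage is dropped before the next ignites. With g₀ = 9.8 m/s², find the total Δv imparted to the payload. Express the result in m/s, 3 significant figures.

Δv ≈ 13300 m/s

Ignition mass of stage 1 = 317,000+35,000 + 60,200+5,390 + 11,400+1,680 + 4,260 = 434,930 kg.
Stage 1: m₀ = 434,930 kg, m_f = 434,930 − 317,000 = 117,930 kg; Δv = 319×9.8×ln(3.688) = 3126.2×1.3051 ≈ 4080 m/s.
Stage 2: m₀ = 82,930 kg, m_f = 82,930 − 60,200 = 22,730 kg; Δv = 349×9.8×ln(3.648) = 3420.2×1.2943 ≈ 4427 m/s.
Stage 3: m₀ = 17,340 kg, m_f = 17,340 − 11,400 = 5,940 kg; Δv = 454×9.8×ln(2.919) = 4449.2×1.0713 ≈ 4766 m/s.
Total Δv = 4080 + 4427 + 4766 = 13273 m/s.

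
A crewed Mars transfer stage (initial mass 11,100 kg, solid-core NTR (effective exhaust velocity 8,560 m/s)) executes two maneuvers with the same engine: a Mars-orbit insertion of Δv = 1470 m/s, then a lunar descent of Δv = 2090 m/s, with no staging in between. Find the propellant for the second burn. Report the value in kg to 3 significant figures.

After the first burn: m = 11100 × exp(−1470/8560.0) = 11100 × 0.84221 = 9,348.53 kg.
After the second burn: m = 9,348.53 × exp(−2090/8560.0) = 9,348.53 × 0.78336 = 7,323.26 kg.
Second-burn propellant = 9,348.53 − 7,323.26 = 2,025.27 kg.

propellant for the second burn ≈ 2030 kg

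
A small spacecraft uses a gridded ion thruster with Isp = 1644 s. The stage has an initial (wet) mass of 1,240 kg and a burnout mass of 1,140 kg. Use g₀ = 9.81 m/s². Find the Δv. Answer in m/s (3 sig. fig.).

v_e = Isp · g₀ = 1644 × 9.81 = 16127.6 m/s.
By the Tsiolkovsky rocket equation, Δv = v_e · ln(m₀/m_f) = 16127.6 × ln(1.088) = 16127.6 × 0.0841 ≈ 1356.1 m/s.

Δv ≈ 1360 m/s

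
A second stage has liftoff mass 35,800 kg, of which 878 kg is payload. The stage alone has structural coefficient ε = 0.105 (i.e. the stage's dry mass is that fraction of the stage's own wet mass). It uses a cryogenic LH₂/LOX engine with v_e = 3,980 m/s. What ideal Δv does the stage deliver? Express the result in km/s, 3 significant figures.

Δv ≈ 8.21 km/s

Stage wet mass = m₀ − payload = 35,800 − 878 = 34,922 kg.
Stage dry mass = ε × stage wet mass = 0.105 × 34,922 = 3,666.81 kg.
Burnout mass m_f = stage dry + payload = 3,666.81 + 878 = 4,544.81 kg.
From the ideal rocket equation, Δv = v_e · ln(35,800/4,544.81) = 3980.0 × ln(7.877) = 3980.0 × 2.0640 ≈ 8215 m/s.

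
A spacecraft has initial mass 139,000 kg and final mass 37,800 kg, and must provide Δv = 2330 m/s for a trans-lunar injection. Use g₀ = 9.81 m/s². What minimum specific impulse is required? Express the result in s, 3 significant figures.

Isp ≈ 182 s

ln(m₀/m_f) = ln(139000/37800) = ln(3.677) = 1.3022.
v_e = Δv / ln(m₀/m_f) = 2330 / 1.3022 = 1789.3 m/s.
Isp = v_e / g₀ = 1789.3 / 9.81 = 182.4 s.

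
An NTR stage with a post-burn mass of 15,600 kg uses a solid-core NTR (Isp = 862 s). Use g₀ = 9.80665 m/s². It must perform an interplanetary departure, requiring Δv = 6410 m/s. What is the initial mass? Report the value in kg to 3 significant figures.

v_e = Isp · g₀ = 862 × 9.80665 = 8453.3 m/s.
m₀/m_f = exp(Δv / v_e) = exp(6410 / 8453.3) = exp(0.7583) = 2.1346.
m₀ = m_f × 2.1346 = 15,600 × 2.1346 = 33,299.8 kg.

initial mass ≈ 33300 kg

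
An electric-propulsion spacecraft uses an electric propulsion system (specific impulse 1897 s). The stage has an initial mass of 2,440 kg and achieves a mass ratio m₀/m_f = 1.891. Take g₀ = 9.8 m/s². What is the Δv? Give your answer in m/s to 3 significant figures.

v_e = Isp · g₀ = 1897 × 9.8 = 18590.6 m/s.
Δv = v_e · ln(1.891) = 18590.6 × 0.6371 ≈ 11844.2 m/s.

Δv ≈ 11800 m/s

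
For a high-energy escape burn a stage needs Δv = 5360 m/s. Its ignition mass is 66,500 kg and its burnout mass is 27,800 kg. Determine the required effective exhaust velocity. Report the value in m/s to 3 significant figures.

ln(m₀/m_f) = ln(66500/27800) = ln(2.392) = 0.8722.
From the ideal rocket equation, v_e = Δv / ln(m₀/m_f) = 5360 / 0.8722 = 6145.6 m/s.

v_e ≈ 6150 m/s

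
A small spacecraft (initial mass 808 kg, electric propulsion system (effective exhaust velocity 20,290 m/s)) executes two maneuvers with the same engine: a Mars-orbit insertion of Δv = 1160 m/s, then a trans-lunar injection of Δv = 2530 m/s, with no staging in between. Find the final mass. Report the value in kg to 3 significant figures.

After the first burn: m = 808 × exp(−1160/20290.0) = 808 × 0.94443 = 763.099 kg.
After the second burn: m = 763.099 × exp(−2530/20290.0) = 763.099 × 0.88277 = 673.641 kg.

final mass ≈ 674 kg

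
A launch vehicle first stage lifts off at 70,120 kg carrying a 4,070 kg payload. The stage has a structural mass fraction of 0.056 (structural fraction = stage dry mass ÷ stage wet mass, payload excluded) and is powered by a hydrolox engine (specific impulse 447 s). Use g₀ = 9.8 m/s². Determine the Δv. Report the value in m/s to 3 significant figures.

Δv ≈ 9640 m/s

Stage wet mass = m₀ − payload = 70,120 − 4,070 = 66,050 kg.
Stage dry mass = ε × stage wet mass = 0.056 × 66,050 = 3,698.8 kg.
Burnout mass m_f = stage dry + payload = 3,698.8 + 4,070 = 7,768.8 kg.
v_e = Isp · g₀ = 447 × 9.8 = 4380.6 m/s.
From the ideal rocket equation, Δv = v_e · ln(70,120/7,768.8) = 4380.6 × ln(9.026) = 4380.6 × 2.2001 ≈ 9638 m/s.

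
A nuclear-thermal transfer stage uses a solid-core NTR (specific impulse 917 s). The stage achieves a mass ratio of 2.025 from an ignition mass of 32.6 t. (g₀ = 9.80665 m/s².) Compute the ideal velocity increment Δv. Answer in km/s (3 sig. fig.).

Δv ≈ 6.34 km/s

v_e = Isp · g₀ = 917 × 9.80665 = 8992.7 m/s.
Using Δv = v_e ln(m₀/m_f): Δv = v_e · ln(2.025) = 8992.7 × 0.7056 ≈ 6345.0 m/s.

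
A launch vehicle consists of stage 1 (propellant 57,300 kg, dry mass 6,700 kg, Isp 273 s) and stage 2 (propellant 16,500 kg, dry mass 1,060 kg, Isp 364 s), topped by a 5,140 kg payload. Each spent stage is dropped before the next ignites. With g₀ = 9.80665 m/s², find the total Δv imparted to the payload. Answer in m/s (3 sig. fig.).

Δv ≈ 7530 m/s

Ignition mass of stage 1 = 57,300+6,700 + 16,500+1,060 + 5,140 = 86,700 kg.
Stage 1: m₀ = 86,700 kg, m_f = 86,700 − 57,300 = 29,400 kg; Δv = 273×9.80665×ln(2.949) = 2677.2×1.0815 ≈ 2895 m/s.
Stage 2: m₀ = 22,700 kg, m_f = 22,700 − 16,500 = 6,200 kg; Δv = 364×9.80665×ln(3.661) = 3569.6×1.2978 ≈ 4633 m/s.
Total Δv = 2895 + 4633 = 7528 m/s.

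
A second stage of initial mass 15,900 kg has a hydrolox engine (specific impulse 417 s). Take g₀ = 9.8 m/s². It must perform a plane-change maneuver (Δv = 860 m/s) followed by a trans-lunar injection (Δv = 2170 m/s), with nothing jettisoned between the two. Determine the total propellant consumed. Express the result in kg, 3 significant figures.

total propellant consumed ≈ 8320 kg

v_e = Isp · g₀ = 417 × 9.8 = 4086.6 m/s.
After the first burn: m = 15900 × exp(−860/4086.6) = 15900 × 0.81022 = 12,882.5 kg.
After the second burn: m = 12,882.5 × exp(−2170/4086.6) = 12,882.5 × 0.58801 = 7,575.04 kg.
Total propellant = m₀ − m_final = 15900 − 7,575.04 = 8,324.96 kg.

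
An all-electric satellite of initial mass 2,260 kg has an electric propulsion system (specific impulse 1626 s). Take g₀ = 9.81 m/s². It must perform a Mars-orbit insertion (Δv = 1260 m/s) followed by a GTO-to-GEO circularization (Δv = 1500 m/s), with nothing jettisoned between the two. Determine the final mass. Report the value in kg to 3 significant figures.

v_e = Isp · g₀ = 1626 × 9.81 = 15951.1 m/s.
After the first burn: m = 2260 × exp(−1260/15951.1) = 2260 × 0.92405 = 2,088.35 kg.
After the second burn: m = 2,088.35 × exp(−1500/15951.1) = 2,088.35 × 0.91025 = 1,900.92 kg.

final mass ≈ 1900 kg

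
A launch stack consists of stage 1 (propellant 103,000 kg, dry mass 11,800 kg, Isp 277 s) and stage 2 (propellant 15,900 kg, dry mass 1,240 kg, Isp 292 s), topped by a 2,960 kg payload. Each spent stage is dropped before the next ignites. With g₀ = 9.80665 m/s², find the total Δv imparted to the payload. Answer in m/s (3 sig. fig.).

Ignition mass of stage 1 = 103,000+11,800 + 15,900+1,240 + 2,960 = 134,900 kg.
Stage 1: m₀ = 134,900 kg, m_f = 134,900 − 103,000 = 31,900 kg; Δv = 277×9.80665×ln(4.229) = 2716.4×1.4419 ≈ 3917 m/s.
Stage 2: m₀ = 20,100 kg, m_f = 20,100 − 15,900 = 4,200 kg; Δv = 292×9.80665×ln(4.786) = 2863.5×1.5656 ≈ 4483 m/s.
Total Δv = 3917 + 4483 = 8400 m/s.

Δv ≈ 8400 m/s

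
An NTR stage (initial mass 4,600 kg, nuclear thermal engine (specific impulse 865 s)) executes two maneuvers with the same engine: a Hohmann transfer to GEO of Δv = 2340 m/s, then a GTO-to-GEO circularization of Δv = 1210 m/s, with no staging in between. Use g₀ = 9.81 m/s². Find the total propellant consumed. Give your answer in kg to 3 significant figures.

v_e = Isp · g₀ = 865 × 9.81 = 8485.6 m/s.
After the first burn: m = 4600 × exp(−2340/8485.6) = 4600 × 0.75900 = 3,491.4 kg.
After the second burn: m = 3,491.4 × exp(−1210/8485.6) = 3,491.4 × 0.86711 = 3,027.43 kg.
Total propellant = m₀ − m_final = 4600 − 3,027.43 = 1,572.57 kg.

total propellant consumed ≈ 1570 kg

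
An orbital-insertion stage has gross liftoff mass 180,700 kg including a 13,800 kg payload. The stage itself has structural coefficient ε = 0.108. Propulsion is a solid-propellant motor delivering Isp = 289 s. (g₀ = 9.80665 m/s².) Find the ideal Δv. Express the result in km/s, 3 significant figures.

Stage wet mass = m₀ − payload = 180,700 − 13,800 = 166,900 kg.
Stage dry mass = ε × stage wet mass = 0.108 × 166,900 = 18,025.2 kg.
Burnout mass m_f = stage dry + payload = 18,025.2 + 13,800 = 31,825.2 kg.
v_e = Isp · g₀ = 289 × 9.80665 = 2834.1 m/s.
Δv = v_e · ln(180,700/31,825.2) = 2834.1 × ln(5.678) = 2834.1 × 1.7366 ≈ 4922 m/s.

Δv ≈ 4.92 km/s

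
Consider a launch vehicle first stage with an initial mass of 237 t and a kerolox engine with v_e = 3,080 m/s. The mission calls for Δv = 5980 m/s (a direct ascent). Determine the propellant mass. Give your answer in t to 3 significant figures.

m₀/m_f = exp(Δv / v_e) = exp(5980 / 3080.0) = exp(1.9416) = 6.9696.
m_f = 237 / 6.9696 = 34.0048 t, so propellant = m₀ − m_f = 237 − 34.0048 = 202.9952 t.

propellant mass ≈ 203 t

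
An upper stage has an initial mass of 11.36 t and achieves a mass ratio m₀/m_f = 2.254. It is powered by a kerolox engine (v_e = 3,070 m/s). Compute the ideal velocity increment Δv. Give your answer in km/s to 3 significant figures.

From the ideal rocket equation, Δv = v_e · ln(2.254) = 3070.0 × 0.8127 ≈ 2495.0 m/s.

Δv ≈ 2.50 km/s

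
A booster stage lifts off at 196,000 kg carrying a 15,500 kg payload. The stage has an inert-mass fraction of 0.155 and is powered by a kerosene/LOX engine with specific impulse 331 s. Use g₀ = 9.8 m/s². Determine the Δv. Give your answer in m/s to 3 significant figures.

Stage wet mass = m₀ − payload = 196,000 − 15,500 = 180,500 kg.
Stage dry mass = ε × stage wet mass = 0.155 × 180,500 = 27,977.5 kg.
Burnout mass m_f = stage dry + payload = 27,977.5 + 15,500 = 43,477.5 kg.
v_e = Isp · g₀ = 331 × 9.8 = 3243.8 m/s.
Using Δv = v_e ln(m₀/m_f): Δv = v_e · ln(196,000/43,477.5) = 3243.8 × ln(4.508) = 3243.8 × 1.5059 ≈ 4885 m/s.

Δv ≈ 4880 m/s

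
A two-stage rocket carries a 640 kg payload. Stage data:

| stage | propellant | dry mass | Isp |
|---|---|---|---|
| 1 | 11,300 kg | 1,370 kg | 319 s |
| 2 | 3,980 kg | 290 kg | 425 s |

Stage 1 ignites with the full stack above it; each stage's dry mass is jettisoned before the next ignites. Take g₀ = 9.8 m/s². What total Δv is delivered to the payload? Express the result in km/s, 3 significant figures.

Ignition mass of stage 1 = 11,300+1,370 + 3,980+290 + 640 = 17,580 kg.
Stage 1: m₀ = 17,580 kg, m_f = 17,580 − 11,300 = 6,280 kg; Δv = 319×9.8×ln(2.799) = 3126.2×1.0294 ≈ 3218 m/s.
Stage 2: m₀ = 4,910 kg, m_f = 4,910 − 3,980 = 930 kg; Δv = 425×9.8×ln(5.28) = 4165.0×1.6638 ≈ 6930 m/s.
Total Δv = 3218 + 6930 = 10148 m/s.

Δv ≈ 10.1 km/s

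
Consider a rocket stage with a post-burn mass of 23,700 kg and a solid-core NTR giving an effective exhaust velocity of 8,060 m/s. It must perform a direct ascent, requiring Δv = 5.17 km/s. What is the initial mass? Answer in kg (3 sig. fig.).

From the ideal rocket equation, m₀/m_f = exp(Δv / v_e) = exp(5170 / 8060.0) = exp(0.6414) = 1.8992.
m₀ = m_f × 1.8992 = 23,700 × 1.8992 = 45,011 kg.

initial mass ≈ 45000 kg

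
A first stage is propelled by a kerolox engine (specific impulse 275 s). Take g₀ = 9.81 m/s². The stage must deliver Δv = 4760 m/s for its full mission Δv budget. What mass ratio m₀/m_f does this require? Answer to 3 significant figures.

mass ratio ≈ 5.84

v_e = Isp · g₀ = 275 × 9.81 = 2697.8 m/s.
Rocket equation: m₀/m_f = exp(Δv / v_e) = exp(4760 / 2697.8) = exp(1.7644) = 5.8383.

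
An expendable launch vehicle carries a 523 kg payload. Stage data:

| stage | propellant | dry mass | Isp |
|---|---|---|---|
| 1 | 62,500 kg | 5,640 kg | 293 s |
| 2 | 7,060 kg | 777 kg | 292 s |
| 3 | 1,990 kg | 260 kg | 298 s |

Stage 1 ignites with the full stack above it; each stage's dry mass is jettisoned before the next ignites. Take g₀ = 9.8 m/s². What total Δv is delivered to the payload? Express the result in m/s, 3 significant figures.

Δv ≈ 11400 m/s

Ignition mass of stage 1 = 62,500+5,640 + 7,060+777 + 1,990+260 + 523 = 78,750 kg.
Stage 1: m₀ = 78,750 kg, m_f = 78,750 − 62,500 = 16,250 kg; Δv = 293×9.8×ln(4.846) = 2871.4×1.5782 ≈ 4532 m/s.
Stage 2: m₀ = 10,610 kg, m_f = 10,610 − 7,060 = 3,550 kg; Δv = 292×9.8×ln(2.989) = 2861.6×1.0948 ≈ 3133 m/s.
Stage 3: m₀ = 2,773 kg, m_f = 2,773 − 1,990 = 783 kg; Δv = 298×9.8×ln(3.542) = 2920.4×1.2646 ≈ 3693 m/s.
Total Δv = 4532 + 3133 + 3693 = 11358 m/s.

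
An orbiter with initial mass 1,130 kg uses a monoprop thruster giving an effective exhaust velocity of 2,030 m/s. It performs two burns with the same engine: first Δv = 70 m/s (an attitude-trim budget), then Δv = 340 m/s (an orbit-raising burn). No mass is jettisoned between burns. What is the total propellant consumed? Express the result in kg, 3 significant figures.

After the first burn: m = 1130 × exp(−70/2030.0) = 1130 × 0.96610 = 1,091.69 kg.
After the second burn: m = 1,091.69 × exp(−340/2030.0) = 1,091.69 × 0.84579 = 923.34 kg.
Total propellant = m₀ − m_final = 1130 − 923.34 = 206.66 kg.

total propellant consumed ≈ 207 kg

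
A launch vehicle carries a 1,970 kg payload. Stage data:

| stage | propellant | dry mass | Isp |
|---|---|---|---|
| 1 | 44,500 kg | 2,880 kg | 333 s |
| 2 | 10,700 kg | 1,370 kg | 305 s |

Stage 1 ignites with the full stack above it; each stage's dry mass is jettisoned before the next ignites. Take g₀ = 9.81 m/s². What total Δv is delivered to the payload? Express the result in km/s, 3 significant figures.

Ignition mass of stage 1 = 44,500+2,880 + 10,700+1,370 + 1,970 = 61,420 kg.
Stage 1: m₀ = 61,420 kg, m_f = 61,420 − 44,500 = 16,920 kg; Δv = 333×9.81×ln(3.63) = 3266.7×1.2892 ≈ 4212 m/s.
Stage 2: m₀ = 14,040 kg, m_f = 14,040 − 10,700 = 3,340 kg; Δv = 305×9.81×ln(4.204) = 2992.1×1.4359 ≈ 4296 m/s.
Total Δv = 4212 + 4296 = 8508 m/s.

Δv ≈ 8.51 km/s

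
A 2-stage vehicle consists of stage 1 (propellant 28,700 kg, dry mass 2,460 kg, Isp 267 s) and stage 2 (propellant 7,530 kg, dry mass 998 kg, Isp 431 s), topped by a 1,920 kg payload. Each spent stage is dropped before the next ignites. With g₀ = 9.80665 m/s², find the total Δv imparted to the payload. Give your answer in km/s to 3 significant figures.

Δv ≈ 8.46 km/s

Ignition mass of stage 1 = 28,700+2,460 + 7,530+998 + 1,920 = 41,608 kg.
Stage 1: m₀ = 41,608 kg, m_f = 41,608 − 28,700 = 12,908 kg; Δv = 267×9.80665×ln(3.223) = 2618.4×1.1704 ≈ 3065 m/s.
Stage 2: m₀ = 10,448 kg, m_f = 10,448 − 7,530 = 2,918 kg; Δv = 431×9.80665×ln(3.581) = 4226.7×1.2755 ≈ 5391 m/s.
Total Δv = 3065 + 5391 = 8456 m/s.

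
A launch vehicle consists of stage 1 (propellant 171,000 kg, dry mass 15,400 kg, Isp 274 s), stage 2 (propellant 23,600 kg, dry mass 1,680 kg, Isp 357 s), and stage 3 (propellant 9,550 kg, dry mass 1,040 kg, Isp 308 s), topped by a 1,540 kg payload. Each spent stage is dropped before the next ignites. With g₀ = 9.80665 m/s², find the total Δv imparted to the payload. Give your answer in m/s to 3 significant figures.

Ignition mass of stage 1 = 171,000+15,400 + 23,600+1,680 + 9,550+1,040 + 1,540 = 223,810 kg.
Stage 1: m₀ = 223,810 kg, m_f = 223,810 − 171,000 = 52,810 kg; Δv = 274×9.80665×ln(4.238) = 2687.0×1.4441 ≈ 3880 m/s.
Stage 2: m₀ = 37,410 kg, m_f = 37,410 − 23,600 = 13,810 kg; Δv = 357×9.80665×ln(2.709) = 3501.0×0.9965 ≈ 3489 m/s.
Stage 3: m₀ = 12,130 kg, m_f = 12,130 − 9,550 = 2,580 kg; Δv = 308×9.80665×ln(4.702) = 3020.4×1.5479 ≈ 4675 m/s.
Total Δv = 3880 + 3489 + 4675 = 12044 m/s.

Δv ≈ 12000 m/s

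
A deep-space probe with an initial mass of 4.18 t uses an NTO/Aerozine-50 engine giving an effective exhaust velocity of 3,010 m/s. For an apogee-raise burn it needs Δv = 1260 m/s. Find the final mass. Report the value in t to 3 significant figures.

final mass ≈ 2.75 t

By the Tsiolkovsky rocket equation, m₀/m_f = exp(Δv / v_e) = exp(1260 / 3010.0) = exp(0.4186) = 1.5198.
m_f = m₀ / 1.5198 = 4.18 / 1.5198 = 2.75036 t.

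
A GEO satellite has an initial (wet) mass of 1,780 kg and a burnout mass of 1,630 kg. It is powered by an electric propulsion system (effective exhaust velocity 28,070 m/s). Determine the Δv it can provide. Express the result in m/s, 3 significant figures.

Δv ≈ 2470 m/s

Δv = v_e · ln(m₀/m_f) = 28070.0 × ln(1.092) = 28070.0 × 0.0880 ≈ 2471.1 m/s.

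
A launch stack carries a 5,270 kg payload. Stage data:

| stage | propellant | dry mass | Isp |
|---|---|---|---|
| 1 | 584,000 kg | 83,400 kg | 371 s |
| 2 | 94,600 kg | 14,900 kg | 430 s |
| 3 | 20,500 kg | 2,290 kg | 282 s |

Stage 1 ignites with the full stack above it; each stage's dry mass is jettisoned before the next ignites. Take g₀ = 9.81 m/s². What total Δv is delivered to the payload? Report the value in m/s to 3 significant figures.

Δv ≈ 13200 m/s

Ignition mass of stage 1 = 584,000+83,400 + 94,600+14,900 + 20,500+2,290 + 5,270 = 804,960 kg.
Stage 1: m₀ = 804,960 kg, m_f = 804,960 − 584,000 = 220,960 kg; Δv = 371×9.81×ln(3.643) = 3639.5×1.2928 ≈ 4705 m/s.
Stage 2: m₀ = 137,560 kg, m_f = 137,560 − 94,600 = 42,960 kg; Δv = 430×9.81×ln(3.202) = 4218.3×1.1638 ≈ 4909 m/s.
Stage 3: m₀ = 28,060 kg, m_f = 28,060 − 20,500 = 7,560 kg; Δv = 282×9.81×ln(3.712) = 2766.4×1.3115 ≈ 3628 m/s.
Total Δv = 4705 + 4909 + 3628 = 13242 m/s.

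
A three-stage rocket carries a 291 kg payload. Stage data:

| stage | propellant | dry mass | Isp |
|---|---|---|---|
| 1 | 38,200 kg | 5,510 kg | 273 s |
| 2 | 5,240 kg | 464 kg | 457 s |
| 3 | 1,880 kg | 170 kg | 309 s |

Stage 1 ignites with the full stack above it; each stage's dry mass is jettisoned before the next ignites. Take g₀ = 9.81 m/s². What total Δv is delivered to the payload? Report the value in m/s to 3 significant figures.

Δv ≈ 13200 m/s

Ignition mass of stage 1 = 38,200+5,510 + 5,240+464 + 1,880+170 + 291 = 51,755 kg.
Stage 1: m₀ = 51,755 kg, m_f = 51,755 − 38,200 = 13,555 kg; Δv = 273×9.81×ln(3.818) = 2678.1×1.3398 ≈ 3588 m/s.
Stage 2: m₀ = 8,045 kg, m_f = 8,045 − 5,240 = 2,805 kg; Δv = 457×9.81×ln(2.868) = 4483.2×1.0536 ≈ 4724 m/s.
Stage 3: m₀ = 2,341 kg, m_f = 2,341 − 1,880 = 461 kg; Δv = 309×9.81×ln(5.078) = 3031.3×1.6249 ≈ 4926 m/s.
Total Δv = 3588 + 4724 + 4926 = 13238 m/s.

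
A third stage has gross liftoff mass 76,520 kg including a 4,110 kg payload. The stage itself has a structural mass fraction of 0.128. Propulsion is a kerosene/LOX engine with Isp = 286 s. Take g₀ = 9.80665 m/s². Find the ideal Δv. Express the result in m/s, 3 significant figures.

Δv ≈ 4890 m/s

Stage wet mass = m₀ − payload = 76,520 − 4,110 = 72,410 kg.
Stage dry mass = ε × stage wet mass = 0.128 × 72,410 = 9,268.48 kg.
Burnout mass m_f = stage dry + payload = 9,268.48 + 4,110 = 13,378.48 kg.
v_e = Isp · g₀ = 286 × 9.80665 = 2804.7 m/s.
Δv = v_e · ln(76,520/13,378.48) = 2804.7 × ln(5.72) = 2804.7 × 1.7439 ≈ 4891 m/s.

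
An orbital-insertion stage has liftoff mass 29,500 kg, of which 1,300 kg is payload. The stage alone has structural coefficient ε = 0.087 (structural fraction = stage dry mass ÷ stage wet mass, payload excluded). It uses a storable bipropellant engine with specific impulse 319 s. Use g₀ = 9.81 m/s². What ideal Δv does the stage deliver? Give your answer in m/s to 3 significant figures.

Stage wet mass = m₀ − payload = 29,500 − 1,300 = 28,200 kg.
Stage dry mass = ε × stage wet mass = 0.087 × 28,200 = 2,453.4 kg.
Burnout mass m_f = stage dry + payload = 2,453.4 + 1,300 = 3,753.4 kg.
v_e = Isp · g₀ = 319 × 9.81 = 3129.4 m/s.
Δv = v_e · ln(29,500/3,753.4) = 3129.4 × ln(7.86) = 3129.4 × 2.0617 ≈ 6452 m/s.

Δv ≈ 6450 m/s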